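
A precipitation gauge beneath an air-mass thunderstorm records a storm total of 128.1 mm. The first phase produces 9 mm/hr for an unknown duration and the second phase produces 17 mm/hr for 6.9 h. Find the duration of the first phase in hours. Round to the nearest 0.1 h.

Known phases: 17 × 6.9 = 117.3 mm.
Remaining depth = 128.1 − 117.3 = 10.8 mm.
Duration = 10.8 / 9 = 1.2 h.

duration ≈ 1.2 h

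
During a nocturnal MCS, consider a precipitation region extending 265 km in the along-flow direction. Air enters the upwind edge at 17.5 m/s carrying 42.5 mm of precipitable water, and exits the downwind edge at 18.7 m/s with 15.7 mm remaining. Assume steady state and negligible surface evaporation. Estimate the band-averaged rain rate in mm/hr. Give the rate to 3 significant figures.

R ≈ 6.12 mm/hr

Column moisture flux per unit crosswind length is F = V × PW.
Inflow: F_in = 17.5 × 42.5 = 743.75 mm·m/s
Outflow: F_out = 18.7 × 15.7 = 293.59 mm·m/s
Steady-state rate R = (F_in − F_out)/L = (743.75 − 293.59) / 265000 m = 1.699e-03 mm/s.
R = 1.699e-03 × 3600 = 6.12 mm/hr.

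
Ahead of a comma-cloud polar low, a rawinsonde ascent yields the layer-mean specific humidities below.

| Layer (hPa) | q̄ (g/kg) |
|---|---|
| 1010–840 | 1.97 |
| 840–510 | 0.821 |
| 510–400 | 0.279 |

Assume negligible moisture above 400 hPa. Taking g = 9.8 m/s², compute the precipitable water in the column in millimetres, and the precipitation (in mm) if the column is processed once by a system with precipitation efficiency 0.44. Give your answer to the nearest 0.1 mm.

Precipitable water is the column-integrated vapour mass per unit area: PW = (1/g) Σ q̄ Δp, with q in kg/kg and Δp in Pa (1 kg/m² of water = 1 mm).
Layer 1010–840 hPa: Δp = 170 hPa = 17000 Pa, q̄ = 0.00197 kg/kg → 0.00197 × 17000 / 9.8 = 3.42 mm
Layer 840–510 hPa: Δp = 330 hPa = 33000 Pa, q̄ = 0.000821 kg/kg → 0.000821 × 33000 / 9.8 = 2.76 mm
Layer 510–400 hPa: Δp = 110 hPa = 11000 Pa, q̄ = 0.000279 kg/kg → 0.000279 × 11000 / 9.8 = 0.31 mm
PW = 3.42 + 2.76 + 0.31 = 6.49 ≈ 6.5 mm.
Precipitation = ε × PW = 0.44 × 6.5 = 2.9 mm.

PW ≈ 6.5 mm; precipitation ≈ 2.9 mm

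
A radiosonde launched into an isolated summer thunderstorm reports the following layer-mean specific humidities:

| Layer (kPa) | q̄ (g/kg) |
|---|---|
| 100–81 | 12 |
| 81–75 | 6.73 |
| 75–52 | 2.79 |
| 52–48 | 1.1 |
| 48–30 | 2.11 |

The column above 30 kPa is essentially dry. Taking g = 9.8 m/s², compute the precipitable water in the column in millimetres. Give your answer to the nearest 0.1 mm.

PW ≈ 38.3 mm

Precipitable water is the column-integrated vapour mass per unit area: PW = (1/g) Σ q̄ Δp, with q in kg/kg and Δp in Pa (1 kg/m² of water = 1 mm).
Layer 100–81 kPa: Δp = 190 hPa = 19000 Pa, q̄ = 0.012 kg/kg → 0.012 × 19000 / 9.8 = 23.27 mm
Layer 81–75 kPa: Δp = 60 hPa = 6000 Pa, q̄ = 0.00673 kg/kg → 0.00673 × 6000 / 9.8 = 4.12 mm
Layer 75–52 kPa: Δp = 230 hPa = 23000 Pa, q̄ = 0.00279 kg/kg → 0.00279 × 23000 / 9.8 = 6.55 mm
Layer 52–48 kPa: Δp = 40 hPa = 4000 Pa, q̄ = 0.0011 kg/kg → 0.0011 × 4000 / 9.8 = 0.45 mm
Layer 48–30 kPa: Δp = 180 hPa = 18000 Pa, q̄ = 0.00211 kg/kg → 0.00211 × 18000 / 9.8 = 3.88 mm
PW = 23.27 + 4.12 + 6.55 + 0.45 + 3.88 = 38.27 ≈ 38.3 mm.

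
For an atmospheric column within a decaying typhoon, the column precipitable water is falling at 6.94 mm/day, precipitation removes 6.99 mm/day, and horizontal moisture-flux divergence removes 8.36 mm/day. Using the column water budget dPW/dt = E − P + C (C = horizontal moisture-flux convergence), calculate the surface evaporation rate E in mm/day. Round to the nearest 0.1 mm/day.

dPW/dt = -6.94 mm/day.
E = dPW/dt + P − C = (-6.94) + 6.99 − (-8.36) = 8.4 mm/day.

E ≈ 8.4 mm/day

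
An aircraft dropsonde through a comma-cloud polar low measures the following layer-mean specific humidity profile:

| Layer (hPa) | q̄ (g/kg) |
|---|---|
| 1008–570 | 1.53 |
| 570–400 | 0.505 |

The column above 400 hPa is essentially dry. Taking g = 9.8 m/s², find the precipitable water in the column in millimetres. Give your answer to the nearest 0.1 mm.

Precipitable water is the column-integrated vapour mass per unit area: PW = (1/g) Σ q̄ Δp, with q in kg/kg and Δp in Pa (1 kg/m² of water = 1 mm).
Layer 1008–570 hPa: Δp = 438 hPa = 43800 Pa, q̄ = 0.00153 kg/kg → 0.00153 × 43800 / 9.8 = 6.84 mm
Layer 570–400 hPa: Δp = 170 hPa = 17000 Pa, q̄ = 0.000505 kg/kg → 0.000505 × 17000 / 9.8 = 0.88 mm
PW = 6.84 + 0.88 = 7.72 ≈ 7.7 mm.

PW ≈ 7.7 mm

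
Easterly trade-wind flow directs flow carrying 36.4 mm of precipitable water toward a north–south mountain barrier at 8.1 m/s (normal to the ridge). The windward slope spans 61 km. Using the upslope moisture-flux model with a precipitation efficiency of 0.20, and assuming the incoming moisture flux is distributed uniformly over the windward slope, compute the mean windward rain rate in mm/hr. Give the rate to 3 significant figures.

Incoming column moisture flux per unit ridge length: F = V × PW = 8.1 × 36.4 = 294.84 mm·m/s.
Spread over the 61 km slope with efficiency ε = 0.20: R = ε·F/W = 0.20 × 294.84 / 61000 m = 9.667e-04 mm/s.
R = 9.667e-04 × 3600 = 3.48 mm/hr.

R ≈ 3.48 mm/hr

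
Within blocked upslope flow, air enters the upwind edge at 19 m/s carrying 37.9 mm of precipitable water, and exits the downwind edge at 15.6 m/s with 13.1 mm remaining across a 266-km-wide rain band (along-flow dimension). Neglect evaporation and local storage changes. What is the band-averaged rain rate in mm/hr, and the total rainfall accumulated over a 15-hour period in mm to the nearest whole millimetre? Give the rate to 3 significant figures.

Column moisture flux per unit crosswind length is F = V × PW.
Inflow: F_in = 19 × 37.9 = 720.1 mm·m/s
Outflow: F_out = 15.6 × 13.1 = 204.36 mm·m/s
Steady-state rate R = (F_in − F_out)/L = (720.1 − 204.36) / 266000 m = 1.939e-03 mm/s.
R = 1.939e-03 × 3600 = 6.98 mm/hr.
Over 15 h: total = 6.98 × 15 = 104.7 ≈ 105 mm.

R ≈ 6.98 mm/hr; total ≈ 105 mm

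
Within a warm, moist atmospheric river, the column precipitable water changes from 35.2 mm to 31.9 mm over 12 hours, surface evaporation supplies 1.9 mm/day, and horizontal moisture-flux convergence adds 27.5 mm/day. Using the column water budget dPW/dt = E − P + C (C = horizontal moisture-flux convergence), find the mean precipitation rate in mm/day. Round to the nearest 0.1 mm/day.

dPW/dt = (31.9 − 35.2) mm / (12/24 day) = -6.600 mm/day.
P = E + C − dPW/dt = 1.9 + (27.5) − (-6.600) = 36.0 mm/day.

P ≈ 36.0 mm/day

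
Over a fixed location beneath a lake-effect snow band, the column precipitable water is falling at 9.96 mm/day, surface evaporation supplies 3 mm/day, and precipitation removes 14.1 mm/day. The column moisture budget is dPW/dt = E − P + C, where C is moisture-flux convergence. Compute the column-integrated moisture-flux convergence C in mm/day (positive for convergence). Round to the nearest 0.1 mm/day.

dPW/dt = -9.96 mm/day.
C = dPW/dt − E + P = (-9.96) − 3 + 14.1 = 1.1 mm/day.

C ≈ 1.1 mm/day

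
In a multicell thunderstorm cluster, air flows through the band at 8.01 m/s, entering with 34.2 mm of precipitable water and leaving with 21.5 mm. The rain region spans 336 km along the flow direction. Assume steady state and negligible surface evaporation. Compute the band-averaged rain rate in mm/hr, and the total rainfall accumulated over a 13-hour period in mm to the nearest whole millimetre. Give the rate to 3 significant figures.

R ≈ 1.09 mm/hr; total ≈ 14 mm

Column moisture flux per unit crosswind length is F = V × PW.
Inflow: F_in = 8.01 × 34.2 = 273.942 mm·m/s
Outflow: F_out = 8.01 × 21.5 = 172.215 mm·m/s
Steady-state rate R = (F_in − F_out)/L = (273.942 − 172.215) / 336000 m = 3.028e-04 mm/s.
R = 3.028e-04 × 3600 = 1.09 mm/hr.
Over 13 h: total = 1.09 × 13 = 14.17 ≈ 14 mm.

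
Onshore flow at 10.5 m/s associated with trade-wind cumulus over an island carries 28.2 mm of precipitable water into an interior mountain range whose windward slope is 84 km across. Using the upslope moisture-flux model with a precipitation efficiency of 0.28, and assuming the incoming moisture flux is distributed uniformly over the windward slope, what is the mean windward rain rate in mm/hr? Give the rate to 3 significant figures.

Incoming column moisture flux per unit ridge length: F = V × PW = 10.5 × 28.2 = 296.1 mm·m/s.
Spread over the 84 km slope with efficiency ε = 0.28: R = ε·F/W = 0.28 × 296.1 / 84000 m = 9.870e-04 mm/s.
R = 9.870e-04 × 3600 = 3.55 mm/hr.

R ≈ 3.55 mm/hr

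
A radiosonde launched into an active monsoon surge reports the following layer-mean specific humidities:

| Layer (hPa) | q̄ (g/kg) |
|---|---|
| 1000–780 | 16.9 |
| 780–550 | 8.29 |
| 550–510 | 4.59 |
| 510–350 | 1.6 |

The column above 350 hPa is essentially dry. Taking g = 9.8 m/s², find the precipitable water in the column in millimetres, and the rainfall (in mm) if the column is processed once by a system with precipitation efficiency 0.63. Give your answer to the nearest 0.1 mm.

Precipitable water is the column-integrated vapour mass per unit area: PW = (1/g) Σ q̄ Δp, with q in kg/kg and Δp in Pa (1 kg/m² of water = 1 mm).
Layer 1000–780 hPa: Δp = 220 hPa = 22000 Pa, q̄ = 0.0169 kg/kg → 0.0169 × 22000 / 9.8 = 37.94 mm
Layer 780–550 hPa: Δp = 230 hPa = 23000 Pa, q̄ = 0.00829 kg/kg → 0.00829 × 23000 / 9.8 = 19.46 mm
Layer 550–510 hPa: Δp = 40 hPa = 4000 Pa, q̄ = 0.00459 kg/kg → 0.00459 × 4000 / 9.8 = 1.87 mm
Layer 510–350 hPa: Δp = 160 hPa = 16000 Pa, q̄ = 0.0016 kg/kg → 0.0016 × 16000 / 9.8 = 2.61 mm
PW = 37.94 + 19.46 + 1.87 + 2.61 = 61.88 ≈ 61.9 mm.
Rainfall = ε × PW = 0.63 × 61.9 = 39.0 mm.

PW ≈ 61.9 mm; rainfall ≈ 39.0 mm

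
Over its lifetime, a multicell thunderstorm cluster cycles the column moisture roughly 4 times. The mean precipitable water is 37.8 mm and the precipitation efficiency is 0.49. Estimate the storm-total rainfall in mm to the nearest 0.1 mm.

Each cycle deposits ε × PW = 0.49 × 37.8 = 18.522 mm.
Over 4 cycles: 4 × 18.522 = 74.1 mm.

rainfall ≈ 74.1 mm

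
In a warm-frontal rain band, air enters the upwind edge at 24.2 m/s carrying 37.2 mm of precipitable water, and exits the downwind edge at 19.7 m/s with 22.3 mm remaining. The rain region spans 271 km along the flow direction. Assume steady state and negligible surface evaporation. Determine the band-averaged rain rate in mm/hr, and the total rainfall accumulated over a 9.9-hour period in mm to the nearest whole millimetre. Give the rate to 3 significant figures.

Column moisture flux per unit crosswind length is F = V × PW.
Inflow: F_in = 24.2 × 37.2 = 900.24 mm·m/s
Outflow: F_out = 19.7 × 22.3 = 439.31 mm·m/s
Steady-state rate R = (F_in − F_out)/L = (900.24 − 439.31) / 271000 m = 1.701e-03 mm/s.
R = 1.701e-03 × 3600 = 6.12 mm/hr.
Over 9.9 h: total = 6.12 × 9.9 = 60.588 ≈ 61 mm.

R ≈ 6.12 mm/hr; total ≈ 61 mm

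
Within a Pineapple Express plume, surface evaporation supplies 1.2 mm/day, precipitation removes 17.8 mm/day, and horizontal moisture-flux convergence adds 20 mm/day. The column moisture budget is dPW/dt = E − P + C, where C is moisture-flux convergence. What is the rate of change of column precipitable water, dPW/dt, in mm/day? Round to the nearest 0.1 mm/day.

dPW/dt = E − P + C = 1.2 − 17.8 + (20) = 3.4 mm/day.

dPW/dt ≈ 3.4 mm/day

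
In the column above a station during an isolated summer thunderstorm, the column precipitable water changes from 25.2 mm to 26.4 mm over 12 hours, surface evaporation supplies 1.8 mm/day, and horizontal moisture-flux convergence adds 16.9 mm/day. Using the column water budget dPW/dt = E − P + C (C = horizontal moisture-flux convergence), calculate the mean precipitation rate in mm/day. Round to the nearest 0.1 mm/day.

P ≈ 16.3 mm/day

dPW/dt = (26.4 − 25.2) mm / (12/24 day) = +2.400 mm/day.
P = E + C − dPW/dt = 1.8 + (16.9) − (+2.400) = 16.3 mm/day.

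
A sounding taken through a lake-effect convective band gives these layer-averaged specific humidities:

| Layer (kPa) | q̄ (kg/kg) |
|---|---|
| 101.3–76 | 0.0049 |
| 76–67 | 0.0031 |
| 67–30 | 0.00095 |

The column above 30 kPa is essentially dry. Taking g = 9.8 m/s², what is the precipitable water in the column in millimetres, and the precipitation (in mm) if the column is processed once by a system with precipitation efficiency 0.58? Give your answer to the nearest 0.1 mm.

Precipitable water is the column-integrated vapour mass per unit area: PW = (1/g) Σ q̄ Δp, with q in kg/kg and Δp in Pa (1 kg/m² of water = 1 mm).
Layer 101.3–76 kPa: Δp = 253 hPa = 25300 Pa, q̄ = 0.0049 kg/kg → 0.0049 × 25300 / 9.8 = 12.65 mm
Layer 76–67 kPa: Δp = 90 hPa = 9000 Pa, q̄ = 0.0031 kg/kg → 0.0031 × 9000 / 9.8 = 2.85 mm
Layer 67–30 kPa: Δp = 370 hPa = 37000 Pa, q̄ = 0.00095 kg/kg → 0.00095 × 37000 / 9.8 = 3.59 mm
PW = 12.65 + 2.85 + 3.59 = 19.09 ≈ 19.1 mm.
Precipitation = ε × PW = 0.58 × 19.1 = 11.1 mm.

PW ≈ 19.1 mm; precipitation ≈ 11.1 mm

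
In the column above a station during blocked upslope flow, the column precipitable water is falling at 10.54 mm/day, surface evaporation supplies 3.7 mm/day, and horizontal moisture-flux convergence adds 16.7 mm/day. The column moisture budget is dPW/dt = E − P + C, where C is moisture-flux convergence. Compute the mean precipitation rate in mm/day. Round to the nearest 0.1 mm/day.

P ≈ 30.9 mm/day

dPW/dt = -10.54 mm/day.
P = E + C − dPW/dt = 3.7 + (16.7) − (-10.54) = 30.9 mm/day.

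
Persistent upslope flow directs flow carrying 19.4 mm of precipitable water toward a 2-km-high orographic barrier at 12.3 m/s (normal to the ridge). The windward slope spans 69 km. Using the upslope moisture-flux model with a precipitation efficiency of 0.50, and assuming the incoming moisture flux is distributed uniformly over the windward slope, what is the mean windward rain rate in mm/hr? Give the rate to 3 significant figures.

Incoming column moisture flux per unit ridge length: F = V × PW = 12.3 × 19.4 = 238.62 mm·m/s.
Spread over the 69 km slope with efficiency ε = 0.50: R = ε·F/W = 0.50 × 238.62 / 69000 m = 1.729e-03 mm/s.
R = 1.729e-03 × 3600 = 6.22 mm/hr.

R ≈ 6.22 mm/hr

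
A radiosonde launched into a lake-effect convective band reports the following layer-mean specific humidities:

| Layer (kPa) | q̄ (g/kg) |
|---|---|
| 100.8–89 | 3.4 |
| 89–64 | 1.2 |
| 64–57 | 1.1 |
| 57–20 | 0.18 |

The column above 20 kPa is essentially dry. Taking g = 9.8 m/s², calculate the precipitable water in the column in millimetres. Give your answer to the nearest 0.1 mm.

PW ≈ 8.6 mm

Precipitable water is the column-integrated vapour mass per unit area: PW = (1/g) Σ q̄ Δp, with q in kg/kg and Δp in Pa (1 kg/m² of water = 1 mm).
Layer 100.8–89 kPa: Δp = 118 hPa = 11800 Pa, q̄ = 0.0034 kg/kg → 0.0034 × 11800 / 9.8 = 4.09 mm
Layer 89–64 kPa: Δp = 250 hPa = 25000 Pa, q̄ = 0.0012 kg/kg → 0.0012 × 25000 / 9.8 = 3.06 mm
Layer 64–57 kPa: Δp = 70 hPa = 7000 Pa, q̄ = 0.0011 kg/kg → 0.0011 × 7000 / 9.8 = 0.79 mm
Layer 57–20 kPa: Δp = 370 hPa = 37000 Pa, q̄ = 0.00018 kg/kg → 0.00018 × 37000 / 9.8 = 0.68 mm
PW = 4.09 + 3.06 + 0.79 + 0.68 = 8.62 ≈ 8.6 mm.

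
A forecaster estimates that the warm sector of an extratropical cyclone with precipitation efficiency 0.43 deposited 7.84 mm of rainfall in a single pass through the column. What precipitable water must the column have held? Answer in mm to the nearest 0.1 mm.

PW ≈ 18.2 mm

PW = rainfall / ε = 7.84 / 0.43 = 18.2 mm.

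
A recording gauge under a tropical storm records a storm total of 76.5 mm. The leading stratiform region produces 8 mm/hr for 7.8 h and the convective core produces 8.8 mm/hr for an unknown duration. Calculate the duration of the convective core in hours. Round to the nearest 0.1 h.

Known phases: 8 × 7.8 = 62.4 mm.
Remaining depth = 76.5 − 62.4 = 14.1 mm.
Duration = 14.1 / 8.8 = 1.6 h.

duration ≈ 1.6 h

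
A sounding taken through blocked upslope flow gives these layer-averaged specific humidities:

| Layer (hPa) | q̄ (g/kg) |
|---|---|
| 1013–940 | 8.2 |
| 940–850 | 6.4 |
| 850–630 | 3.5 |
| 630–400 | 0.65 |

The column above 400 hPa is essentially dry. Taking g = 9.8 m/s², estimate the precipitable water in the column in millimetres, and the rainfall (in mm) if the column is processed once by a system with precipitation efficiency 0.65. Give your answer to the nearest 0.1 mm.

PW ≈ 21.4 mm; rainfall ≈ 13.9 mm

Precipitable water is the column-integrated vapour mass per unit area: PW = (1/g) Σ q̄ Δp, with q in kg/kg and Δp in Pa (1 kg/m² of water = 1 mm).
Layer 1013–940 hPa: Δp = 73 hPa = 7300 Pa, q̄ = 0.0082 kg/kg → 0.0082 × 7300 / 9.8 = 6.11 mm
Layer 940–850 hPa: Δp = 90 hPa = 9000 Pa, q̄ = 0.0064 kg/kg → 0.0064 × 9000 / 9.8 = 5.88 mm
Layer 850–630 hPa: Δp = 220 hPa = 22000 Pa, q̄ = 0.0035 kg/kg → 0.0035 × 22000 / 9.8 = 7.86 mm
Layer 630–400 hPa: Δp = 230 hPa = 23000 Pa, q̄ = 0.00065 kg/kg → 0.00065 × 23000 / 9.8 = 1.53 mm
PW = 6.11 + 5.88 + 7.86 + 1.53 = 21.38 ≈ 21.4 mm.
Rainfall = ε × PW = 0.65 × 21.4 = 13.9 mm.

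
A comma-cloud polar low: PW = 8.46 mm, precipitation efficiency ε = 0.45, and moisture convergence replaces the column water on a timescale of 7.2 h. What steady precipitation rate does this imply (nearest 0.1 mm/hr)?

Each overturning extracts ε × PW = 0.45 × 8.46 = 3.807 mm.
Rate = ε·PW / τ = 3.807 / 7.2 h = 0.5 mm/hr.

R ≈ 0.5 mm/hr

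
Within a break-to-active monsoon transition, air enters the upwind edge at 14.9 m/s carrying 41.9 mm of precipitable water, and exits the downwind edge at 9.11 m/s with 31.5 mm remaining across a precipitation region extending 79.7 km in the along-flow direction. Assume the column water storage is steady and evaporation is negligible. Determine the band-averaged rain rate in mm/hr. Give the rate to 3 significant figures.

R ≈ 15.2 mm/hr

Column moisture flux per unit crosswind length is F = V × PW.
Inflow: F_in = 14.9 × 41.9 = 624.31 mm·m/s
Outflow: F_out = 9.11 × 31.5 = 286.965 mm·m/s
Steady-state rate R = (F_in − F_out)/L = (624.31 − 286.965) / 79700 m = 4.233e-03 mm/s.
R = 4.233e-03 × 3600 = 15.2 mm/hr.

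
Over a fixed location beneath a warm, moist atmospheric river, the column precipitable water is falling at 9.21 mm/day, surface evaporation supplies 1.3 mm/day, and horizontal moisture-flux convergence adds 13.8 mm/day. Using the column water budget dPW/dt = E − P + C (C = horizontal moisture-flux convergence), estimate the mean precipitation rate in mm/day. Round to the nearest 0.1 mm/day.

P ≈ 24.3 mm/day

dPW/dt = -9.21 mm/day.
P = E + C − dPW/dt = 1.3 + (13.8) − (-9.21) = 24.3 mm/day.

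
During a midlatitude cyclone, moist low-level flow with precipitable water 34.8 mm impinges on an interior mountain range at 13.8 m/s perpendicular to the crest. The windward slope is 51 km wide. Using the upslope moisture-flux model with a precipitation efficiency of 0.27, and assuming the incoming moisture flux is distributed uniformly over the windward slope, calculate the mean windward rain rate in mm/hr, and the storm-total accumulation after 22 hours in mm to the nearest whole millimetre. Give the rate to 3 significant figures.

R ≈ 9.15 mm/hr; total ≈ 201 mm

Incoming column moisture flux per unit ridge length: F = V × PW = 13.8 × 34.8 = 480.24 mm·m/s.
Spread over the 51 km slope with efficiency ε = 0.27: R = ε·F/W = 0.27 × 480.24 / 51000 m = 2.542e-03 mm/s.
R = 2.542e-03 × 3600 = 9.15 mm/hr.
Over 22 h: total = 9.15 × 22 = 201.3 ≈ 201 mm.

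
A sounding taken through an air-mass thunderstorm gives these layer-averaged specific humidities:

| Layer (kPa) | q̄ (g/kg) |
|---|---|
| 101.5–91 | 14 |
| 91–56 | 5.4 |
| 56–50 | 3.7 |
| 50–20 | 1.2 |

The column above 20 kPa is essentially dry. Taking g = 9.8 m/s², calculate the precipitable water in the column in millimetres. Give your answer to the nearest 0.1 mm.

Precipitable water is the column-integrated vapour mass per unit area: PW = (1/g) Σ q̄ Δp, with q in kg/kg and Δp in Pa (1 kg/m² of water = 1 mm).
Layer 101.5–91 kPa: Δp = 105 hPa = 10500 Pa, q̄ = 0.014 kg/kg → 0.014 × 10500 / 9.8 = 15.00 mm
Layer 91–56 kPa: Δp = 350 hPa = 35000 Pa, q̄ = 0.0054 kg/kg → 0.0054 × 35000 / 9.8 = 19.29 mm
Layer 56–50 kPa: Δp = 60 hPa = 6000 Pa, q̄ = 0.0037 kg/kg → 0.0037 × 6000 / 9.8 = 2.27 mm
Layer 50–20 kPa: Δp = 300 hPa = 30000 Pa, q̄ = 0.0012 kg/kg → 0.0012 × 30000 / 9.8 = 3.67 mm
PW = 15.00 + 19.29 + 2.27 + 3.67 = 40.23 ≈ 40.2 mm.

PW ≈ 40.2 mm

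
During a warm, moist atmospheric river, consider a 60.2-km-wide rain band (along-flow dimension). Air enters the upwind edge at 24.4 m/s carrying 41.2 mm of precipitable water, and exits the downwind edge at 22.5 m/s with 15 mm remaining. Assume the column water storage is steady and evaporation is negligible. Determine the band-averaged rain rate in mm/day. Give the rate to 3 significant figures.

Column moisture flux per unit crosswind length is F = V × PW.
Inflow: F_in = 24.4 × 41.2 = 1005.28 mm·m/s
Outflow: F_out = 22.5 × 15 = 337.5 mm·m/s
Steady-state rate R = (F_in − F_out)/L = (1005.28 − 337.5) / 60200 m = 1.109e-02 mm/s.
R = 1.109e-02 × 3600 × 24 = 958 mm/day.

R ≈ 958 mm/day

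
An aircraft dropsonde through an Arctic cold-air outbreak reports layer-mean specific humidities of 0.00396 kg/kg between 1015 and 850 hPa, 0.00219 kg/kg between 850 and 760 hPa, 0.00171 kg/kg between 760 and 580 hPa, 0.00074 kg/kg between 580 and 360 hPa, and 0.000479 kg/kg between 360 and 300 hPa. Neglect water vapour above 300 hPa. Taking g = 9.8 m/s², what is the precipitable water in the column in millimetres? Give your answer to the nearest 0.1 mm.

Precipitable water is the column-integrated vapour mass per unit area: PW = (1/g) Σ q̄ Δp, with q in kg/kg and Δp in Pa (1 kg/m² of water = 1 mm).
Layer 1015–850 hPa: Δp = 165 hPa = 16500 Pa, q̄ = 0.00396 kg/kg → 0.00396 × 16500 / 9.8 = 6.67 mm
Layer 850–760 hPa: Δp = 90 hPa = 9000 Pa, q̄ = 0.00219 kg/kg → 0.00219 × 9000 / 9.8 = 2.01 mm
Layer 760–580 hPa: Δp = 180 hPa = 18000 Pa, q̄ = 0.00171 kg/kg → 0.00171 × 18000 / 9.8 = 3.14 mm
Layer 580–360 hPa: Δp = 220 hPa = 22000 Pa, q̄ = 0.00074 kg/kg → 0.00074 × 22000 / 9.8 = 1.66 mm
Layer 360–300 hPa: Δp = 60 hPa = 6000 Pa, q̄ = 0.000479 kg/kg → 0.000479 × 6000 / 9.8 = 0.29 mm
PW = 6.67 + 2.01 + 3.14 + 1.66 + 0.29 = 13.77 ≈ 13.8 mm.

PW ≈ 13.8 mm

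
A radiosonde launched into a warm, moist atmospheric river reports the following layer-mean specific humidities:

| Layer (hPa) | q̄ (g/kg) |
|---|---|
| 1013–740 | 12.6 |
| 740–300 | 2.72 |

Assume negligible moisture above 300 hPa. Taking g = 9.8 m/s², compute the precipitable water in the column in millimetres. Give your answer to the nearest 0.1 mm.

PW ≈ 47.3 mm

Precipitable water is the column-integrated vapour mass per unit area: PW = (1/g) Σ q̄ Δp, with q in kg/kg and Δp in Pa (1 kg/m² of water = 1 mm).
Layer 1013–740 hPa: Δp = 273 hPa = 27300 Pa, q̄ = 0.0126 kg/kg → 0.0126 × 27300 / 9.8 = 35.10 mm
Layer 740–300 hPa: Δp = 440 hPa = 44000 Pa, q̄ = 0.00272 kg/kg → 0.00272 × 44000 / 9.8 = 12.21 mm
PW = 35.10 + 12.21 = 47.31 ≈ 47.3 mm.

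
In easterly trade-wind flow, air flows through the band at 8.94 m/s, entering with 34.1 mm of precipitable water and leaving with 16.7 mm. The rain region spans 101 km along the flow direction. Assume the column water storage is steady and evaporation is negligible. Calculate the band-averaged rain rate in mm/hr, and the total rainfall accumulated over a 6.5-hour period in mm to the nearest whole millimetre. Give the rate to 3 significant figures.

Column moisture flux per unit crosswind length is F = V × PW.
Inflow: F_in = 8.94 × 34.1 = 304.854 mm·m/s
Outflow: F_out = 8.94 × 16.7 = 149.298 mm·m/s
Steady-state rate R = (F_in − F_out)/L = (304.854 − 149.298) / 101000 m = 1.540e-03 mm/s.
R = 1.540e-03 × 3600 = 5.54 mm/hr.
Over 6.5 h: total = 5.54 × 6.5 = 36.01 ≈ 36 mm.

R ≈ 5.54 mm/hr; total ≈ 36 mm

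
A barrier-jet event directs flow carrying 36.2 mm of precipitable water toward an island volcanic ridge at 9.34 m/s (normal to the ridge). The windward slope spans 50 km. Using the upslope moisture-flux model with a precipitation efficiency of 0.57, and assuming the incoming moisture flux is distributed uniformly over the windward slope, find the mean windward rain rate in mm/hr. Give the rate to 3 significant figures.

Incoming column moisture flux per unit ridge length: F = V × PW = 9.34 × 36.2 = 338.108 mm·m/s.
Spread over the 50 km slope with efficiency ε = 0.57: R = ε·F/W = 0.57 × 338.108 / 50000 m = 3.854e-03 mm/s.
R = 3.854e-03 × 3600 = 13.9 mm/hr.

R ≈ 13.9 mm/hr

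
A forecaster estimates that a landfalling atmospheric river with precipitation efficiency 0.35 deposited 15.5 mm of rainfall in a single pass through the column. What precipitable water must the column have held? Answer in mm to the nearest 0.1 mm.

PW ≈ 44.3 mm

PW = rainfall / ε = 15.5 / 0.35 = 44.3 mm.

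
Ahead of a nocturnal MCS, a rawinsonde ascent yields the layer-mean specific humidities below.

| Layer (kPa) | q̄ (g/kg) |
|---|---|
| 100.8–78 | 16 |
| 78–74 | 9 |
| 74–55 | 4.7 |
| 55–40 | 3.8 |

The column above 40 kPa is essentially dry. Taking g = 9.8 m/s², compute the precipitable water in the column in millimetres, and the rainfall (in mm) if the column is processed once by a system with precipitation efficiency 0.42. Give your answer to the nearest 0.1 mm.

Precipitable water is the column-integrated vapour mass per unit area: PW = (1/g) Σ q̄ Δp, with q in kg/kg and Δp in Pa (1 kg/m² of water = 1 mm).
Layer 100.8–78 kPa: Δp = 228 hPa = 22800 Pa, q̄ = 0.016 kg/kg → 0.016 × 22800 / 9.8 = 37.22 mm
Layer 78–74 kPa: Δp = 40 hPa = 4000 Pa, q̄ = 0.009 kg/kg → 0.009 × 4000 / 9.8 = 3.67 mm
Layer 74–55 kPa: Δp = 190 hPa = 19000 Pa, q̄ = 0.0047 kg/kg → 0.0047 × 19000 / 9.8 = 9.11 mm
Layer 55–40 kPa: Δp = 150 hPa = 15000 Pa, q̄ = 0.0038 kg/kg → 0.0038 × 15000 / 9.8 = 5.82 mm
PW = 37.22 + 3.67 + 9.11 + 5.82 = 55.82 ≈ 55.8 mm.
Rainfall = ε × PW = 0.42 × 55.8 = 23.4 mm.

PW ≈ 55.8 mm; rainfall ≈ 23.4 mm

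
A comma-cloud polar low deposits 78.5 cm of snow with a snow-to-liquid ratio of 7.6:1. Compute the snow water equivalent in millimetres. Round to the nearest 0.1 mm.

SWE = snow depth / ratio = 78.5 cm / 7.6 = 10.329 cm = 103.3 mm.

SWE ≈ 103.3 mm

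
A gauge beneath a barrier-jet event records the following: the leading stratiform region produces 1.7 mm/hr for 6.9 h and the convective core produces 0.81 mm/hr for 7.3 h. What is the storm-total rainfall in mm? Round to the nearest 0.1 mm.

total ≈ 17.6 mm

Total = Σ Rᵢ Δtᵢ = 1.7 × 6.9 + 0.81 × 7.3
      = 11.73 + 5.913 = 17.6 mm.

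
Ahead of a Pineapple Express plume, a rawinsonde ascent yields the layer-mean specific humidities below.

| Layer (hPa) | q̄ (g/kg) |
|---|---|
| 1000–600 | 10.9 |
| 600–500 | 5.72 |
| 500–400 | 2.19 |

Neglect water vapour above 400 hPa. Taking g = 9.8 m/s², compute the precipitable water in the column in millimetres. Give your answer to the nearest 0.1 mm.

PW ≈ 52.6 mm

Precipitable water is the column-integrated vapour mass per unit area: PW = (1/g) Σ q̄ Δp, with q in kg/kg and Δp in Pa (1 kg/m² of water = 1 mm).
Layer 1000–600 hPa: Δp = 400 hPa = 40000 Pa, q̄ = 0.0109 kg/kg → 0.0109 × 40000 / 9.8 = 44.49 mm
Layer 600–500 hPa: Δp = 100 hPa = 10000 Pa, q̄ = 0.00572 kg/kg → 0.00572 × 10000 / 9.8 = 5.84 mm
Layer 500–400 hPa: Δp = 100 hPa = 10000 Pa, q̄ = 0.00219 kg/kg → 0.00219 × 10000 / 9.8 = 2.23 mm
PW = 44.49 + 5.84 + 2.23 = 52.56 ≈ 52.6 mm.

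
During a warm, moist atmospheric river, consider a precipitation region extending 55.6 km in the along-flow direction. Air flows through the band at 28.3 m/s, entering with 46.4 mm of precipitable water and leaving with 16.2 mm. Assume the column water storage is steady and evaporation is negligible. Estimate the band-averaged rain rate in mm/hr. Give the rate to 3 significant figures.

Column moisture flux per unit crosswind length is F = V × PW.
Inflow: F_in = 28.3 × 46.4 = 1313.12 mm·m/s
Outflow: F_out = 28.3 × 16.2 = 458.46 mm·m/s
Steady-state rate R = (F_in − F_out)/L = (1313.12 − 458.46) / 55600 m = 1.537e-02 mm/s.
R = 1.537e-02 × 3600 = 55.3 mm/hr.

R ≈ 55.3 mm/hr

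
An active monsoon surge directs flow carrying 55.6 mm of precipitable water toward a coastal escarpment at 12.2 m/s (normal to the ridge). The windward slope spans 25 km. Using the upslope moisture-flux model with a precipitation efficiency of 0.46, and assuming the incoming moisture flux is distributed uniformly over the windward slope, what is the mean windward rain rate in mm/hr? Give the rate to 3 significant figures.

R ≈ 44.9 mm/hr

Incoming column moisture flux per unit ridge length: F = V × PW = 12.2 × 55.6 = 678.32 mm·m/s.
Spread over the 25 km slope with efficiency ε = 0.46: R = ε·F/W = 0.46 × 678.32 / 25000 m = 1.248e-02 mm/s.
R = 1.248e-02 × 3600 = 44.9 mm/hr.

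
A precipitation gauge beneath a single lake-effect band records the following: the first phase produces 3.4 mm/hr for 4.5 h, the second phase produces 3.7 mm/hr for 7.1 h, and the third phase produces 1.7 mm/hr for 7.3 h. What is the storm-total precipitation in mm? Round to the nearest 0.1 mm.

total ≈ 54.0 mm

Total = Σ Rᵢ Δtᵢ = 3.4 × 4.5 + 3.7 × 7.1 + 1.7 × 7.3
      = 15.3 + 26.27 + 12.41 = 54.0 mm.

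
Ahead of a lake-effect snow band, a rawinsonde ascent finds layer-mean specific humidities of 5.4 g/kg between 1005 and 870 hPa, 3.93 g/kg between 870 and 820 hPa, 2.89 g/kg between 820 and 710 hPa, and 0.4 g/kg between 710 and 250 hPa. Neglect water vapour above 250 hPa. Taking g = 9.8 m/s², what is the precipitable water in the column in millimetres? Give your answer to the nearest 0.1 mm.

Precipitable water is the column-integrated vapour mass per unit area: PW = (1/g) Σ q̄ Δp, with q in kg/kg and Δp in Pa (1 kg/m² of water = 1 mm).
Layer 1005–870 hPa: Δp = 135 hPa = 13500 Pa, q̄ = 0.0054 kg/kg → 0.0054 × 13500 / 9.8 = 7.44 mm
Layer 870–820 hPa: Δp = 50 hPa = 5000 Pa, q̄ = 0.00393 kg/kg → 0.00393 × 5000 / 9.8 = 2.01 mm
Layer 820–710 hPa: Δp = 110 hPa = 11000 Pa, q̄ = 0.00289 kg/kg → 0.00289 × 11000 / 9.8 = 3.24 mm
Layer 710–250 hPa: Δp = 460 hPa = 46000 Pa, q̄ = 0.0004 kg/kg → 0.0004 × 46000 / 9.8 = 1.88 mm
PW = 7.44 + 2.01 + 3.24 + 1.88 = 14.57 ≈ 14.6 mm.

PW ≈ 14.6 mm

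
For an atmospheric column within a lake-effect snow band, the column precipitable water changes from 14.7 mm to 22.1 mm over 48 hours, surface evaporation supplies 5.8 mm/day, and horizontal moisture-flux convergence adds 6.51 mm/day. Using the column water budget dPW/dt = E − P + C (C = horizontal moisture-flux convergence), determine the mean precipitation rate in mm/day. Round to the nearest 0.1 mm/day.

dPW/dt = (22.1 − 14.7) mm / (48/24 day) = +3.700 mm/day.
P = E + C − dPW/dt = 5.8 + (6.51) − (+3.700) = 8.6 mm/day.

P ≈ 8.6 mm/day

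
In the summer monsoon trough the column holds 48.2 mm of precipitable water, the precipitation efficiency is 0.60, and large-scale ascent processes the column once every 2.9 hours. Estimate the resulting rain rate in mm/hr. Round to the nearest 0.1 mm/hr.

R ≈ 10.0 mm/hr

Each overturning extracts ε × PW = 0.60 × 48.2 = 28.92 mm.
Rate = ε·PW / τ = 28.92 / 2.9 h = 10.0 mm/hr.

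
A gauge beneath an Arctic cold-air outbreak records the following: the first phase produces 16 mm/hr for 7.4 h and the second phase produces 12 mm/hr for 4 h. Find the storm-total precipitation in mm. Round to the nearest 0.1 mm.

Total = Σ Rᵢ Δtᵢ = 16 × 7.4 + 12 × 4
      = 118.4 + 48 = 166.4 mm.

total ≈ 166.4 mm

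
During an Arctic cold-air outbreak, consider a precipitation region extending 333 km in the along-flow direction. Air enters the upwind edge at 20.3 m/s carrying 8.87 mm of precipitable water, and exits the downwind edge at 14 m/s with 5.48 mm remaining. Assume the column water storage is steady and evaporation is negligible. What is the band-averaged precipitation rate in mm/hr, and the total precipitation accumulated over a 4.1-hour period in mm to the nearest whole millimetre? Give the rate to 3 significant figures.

Column moisture flux per unit crosswind length is F = V × PW.
Inflow: F_in = 20.3 × 8.87 = 180.061 mm·m/s
Outflow: F_out = 14 × 5.48 = 76.72 mm·m/s
Steady-state rate R = (F_in − F_out)/L = (180.061 − 76.72) / 333000 m = 3.103e-04 mm/s.
R = 3.103e-04 × 3600 = 1.12 mm/hr.
Over 4.1 h: total = 1.12 × 4.1 = 4.592 ≈ 5 mm.

R ≈ 1.12 mm/hr; total ≈ 5 mm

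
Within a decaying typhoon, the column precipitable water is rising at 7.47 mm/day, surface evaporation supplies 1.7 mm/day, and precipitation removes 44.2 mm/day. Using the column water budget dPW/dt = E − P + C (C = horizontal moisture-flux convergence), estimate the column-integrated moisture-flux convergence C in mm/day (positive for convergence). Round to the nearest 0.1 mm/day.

dPW/dt = +7.47 mm/day.
C = dPW/dt − E + P = (+7.47) − 1.7 + 44.2 = 50.0 mm/day.

C ≈ 50.0 mm/day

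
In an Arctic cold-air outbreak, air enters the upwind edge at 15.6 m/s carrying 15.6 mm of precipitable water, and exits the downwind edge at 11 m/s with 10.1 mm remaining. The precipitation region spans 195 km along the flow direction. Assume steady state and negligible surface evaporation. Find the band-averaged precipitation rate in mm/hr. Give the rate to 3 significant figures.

R ≈ 2.44 mm/hr

Column moisture flux per unit crosswind length is F = V × PW.
Inflow: F_in = 15.6 × 15.6 = 243.36 mm·m/s
Outflow: F_out = 11 × 10.1 = 111.1 mm·m/s
Steady-state rate R = (F_in − F_out)/L = (243.36 − 111.1) / 195000 m = 6.783e-04 mm/s.
R = 6.783e-04 × 3600 = 2.44 mm/hr.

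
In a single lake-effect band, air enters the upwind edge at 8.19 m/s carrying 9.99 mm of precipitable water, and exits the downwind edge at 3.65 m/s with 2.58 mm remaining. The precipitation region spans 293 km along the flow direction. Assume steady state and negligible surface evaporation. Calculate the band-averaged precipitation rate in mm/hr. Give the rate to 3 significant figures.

R ≈ 0.890 mm/hr

Column moisture flux per unit crosswind length is F = V × PW.
Inflow: F_in = 8.19 × 9.99 = 81.8181 mm·m/s
Outflow: F_out = 3.65 × 2.58 = 9.417 mm·m/s
Steady-state rate R = (F_in − F_out)/L = (81.8181 − 9.417) / 293000 m = 2.471e-04 mm/s.
R = 2.471e-04 × 3600 = 0.890 mm/hr.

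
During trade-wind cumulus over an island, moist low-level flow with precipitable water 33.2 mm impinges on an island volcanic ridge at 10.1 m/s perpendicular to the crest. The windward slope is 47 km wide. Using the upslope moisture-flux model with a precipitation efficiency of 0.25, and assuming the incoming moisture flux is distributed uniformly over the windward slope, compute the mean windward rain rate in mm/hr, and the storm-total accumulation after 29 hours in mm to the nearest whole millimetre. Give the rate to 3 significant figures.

R ≈ 6.42 mm/hr; total ≈ 186 mm

Incoming column moisture flux per unit ridge length: F = V × PW = 10.1 × 33.2 = 335.32 mm·m/s.
Spread over the 47 km slope with efficiency ε = 0.25: R = ε·F/W = 0.25 × 335.32 / 47000 m = 1.784e-03 mm/s.
R = 1.784e-03 × 3600 = 6.42 mm/hr.
Over 29 h: total = 6.42 × 29 = 186.18 ≈ 186 mm.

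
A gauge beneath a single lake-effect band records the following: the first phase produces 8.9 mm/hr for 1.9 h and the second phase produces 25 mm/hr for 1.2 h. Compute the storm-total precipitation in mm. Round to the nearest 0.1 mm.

Total = Σ Rᵢ Δtᵢ = 8.9 × 1.9 + 25 × 1.2
      = 16.91 + 30 = 46.9 mm.

total ≈ 46.9 mm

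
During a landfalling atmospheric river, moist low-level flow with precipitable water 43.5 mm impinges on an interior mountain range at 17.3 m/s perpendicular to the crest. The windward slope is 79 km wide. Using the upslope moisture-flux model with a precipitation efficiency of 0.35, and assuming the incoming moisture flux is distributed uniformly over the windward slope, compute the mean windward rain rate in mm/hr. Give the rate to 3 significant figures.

Incoming column moisture flux per unit ridge length: F = V × PW = 17.3 × 43.5 = 752.55 mm·m/s.
Spread over the 79 km slope with efficiency ε = 0.35: R = ε·F/W = 0.35 × 752.55 / 79000 m = 3.334e-03 mm/s.
R = 3.334e-03 × 3600 = 12.0 mm/hr.

R ≈ 12.0 mm/hr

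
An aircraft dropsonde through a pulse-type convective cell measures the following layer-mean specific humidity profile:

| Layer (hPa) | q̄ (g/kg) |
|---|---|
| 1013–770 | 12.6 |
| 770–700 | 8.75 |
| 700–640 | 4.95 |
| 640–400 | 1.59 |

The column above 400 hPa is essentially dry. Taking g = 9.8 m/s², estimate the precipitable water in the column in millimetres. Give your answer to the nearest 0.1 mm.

Precipitable water is the column-integrated vapour mass per unit area: PW = (1/g) Σ q̄ Δp, with q in kg/kg and Δp in Pa (1 kg/m² of water = 1 mm).
Layer 1013–770 hPa: Δp = 243 hPa = 24300 Pa, q̄ = 0.0126 kg/kg → 0.0126 × 24300 / 9.8 = 31.24 mm
Layer 770–700 hPa: Δp = 70 hPa = 7000 Pa, q̄ = 0.00875 kg/kg → 0.00875 × 7000 / 9.8 = 6.25 mm
Layer 700–640 hPa: Δp = 60 hPa = 6000 Pa, q̄ = 0.00495 kg/kg → 0.00495 × 6000 / 9.8 = 3.03 mm
Layer 640–400 hPa: Δp = 240 hPa = 24000 Pa, q̄ = 0.00159 kg/kg → 0.00159 × 24000 / 9.8 = 3.89 mm
PW = 31.24 + 6.25 + 3.03 + 3.89 = 44.41 ≈ 44.4 mm.

PW ≈ 44.4 mm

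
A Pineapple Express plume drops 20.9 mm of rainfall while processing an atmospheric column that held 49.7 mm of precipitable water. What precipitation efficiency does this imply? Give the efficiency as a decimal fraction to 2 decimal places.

ε ≈ 0.42

ε = rainfall / PW = 20.9 / 49.7 = 0.42.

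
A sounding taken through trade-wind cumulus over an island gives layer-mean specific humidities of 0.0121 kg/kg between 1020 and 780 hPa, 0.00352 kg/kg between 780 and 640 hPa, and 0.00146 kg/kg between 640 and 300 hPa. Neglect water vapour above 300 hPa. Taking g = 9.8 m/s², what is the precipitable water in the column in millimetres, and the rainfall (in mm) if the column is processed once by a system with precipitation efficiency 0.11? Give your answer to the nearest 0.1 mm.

PW ≈ 39.7 mm; rainfall ≈ 4.4 mm

Precipitable water is the column-integrated vapour mass per unit area: PW = (1/g) Σ q̄ Δp, with q in kg/kg and Δp in Pa (1 kg/m² of water = 1 mm).
Layer 1020–780 hPa: Δp = 240 hPa = 24000 Pa, q̄ = 0.0121 kg/kg → 0.0121 × 24000 / 9.8 = 29.63 mm
Layer 780–640 hPa: Δp = 140 hPa = 14000 Pa, q̄ = 0.00352 kg/kg → 0.00352 × 14000 / 9.8 = 5.03 mm
Layer 640–300 hPa: Δp = 340 hPa = 34000 Pa, q̄ = 0.00146 kg/kg → 0.00146 × 34000 / 9.8 = 5.07 mm
PW = 29.63 + 5.03 + 5.07 = 39.73 ≈ 39.7 mm.
Rainfall = ε × PW = 0.11 × 39.7 = 4.4 mm.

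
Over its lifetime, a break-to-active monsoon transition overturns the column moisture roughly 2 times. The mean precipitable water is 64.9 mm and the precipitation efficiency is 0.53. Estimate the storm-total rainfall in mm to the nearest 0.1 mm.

Each cycle deposits ε × PW = 0.53 × 64.9 = 34.397 mm.
Over 2 cycles: 2 × 34.397 = 68.8 mm.

rainfall ≈ 68.8 mm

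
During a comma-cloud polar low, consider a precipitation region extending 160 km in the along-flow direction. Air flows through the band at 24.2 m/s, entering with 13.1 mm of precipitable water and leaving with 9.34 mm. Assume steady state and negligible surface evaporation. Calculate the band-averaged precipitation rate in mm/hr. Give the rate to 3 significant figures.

Column moisture flux per unit crosswind length is F = V × PW.
Inflow: F_in = 24.2 × 13.1 = 317.02 mm·m/s
Outflow: F_out = 24.2 × 9.34 = 226.028 mm·m/s
Steady-state rate R = (F_in − F_out)/L = (317.02 − 226.028) / 160000 m = 5.687e-04 mm/s.
R = 5.687e-04 × 3600 = 2.05 mm/hr.

R ≈ 2.05 mm/hr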